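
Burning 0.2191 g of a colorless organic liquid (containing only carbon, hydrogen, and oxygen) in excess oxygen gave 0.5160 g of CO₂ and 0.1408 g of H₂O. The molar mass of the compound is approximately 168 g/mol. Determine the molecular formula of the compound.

mol C = 0.5160 g CO₂ ÷ 44.009 g/mol = 0.011725 mol
mol H = 2 × 0.1408 g H₂O ÷ 18.015 g/mol = 0.015631 mol
mass O = 0.2191 − (0.14083 + 0.015756) = 0.062516 g → mol O = 0.062516 ÷ 15.999 = 0.0039075 mol
Divide by the smallest (0.0039075 mol): C 3.001, H 4.000, O 1.000
Empirical formula: C3H4O
Empirical-formula mass = 56.06 g/mol; 168 ÷ 56.06 ≈ 3, so the molecular formula is C9H12O3.

C9H12O3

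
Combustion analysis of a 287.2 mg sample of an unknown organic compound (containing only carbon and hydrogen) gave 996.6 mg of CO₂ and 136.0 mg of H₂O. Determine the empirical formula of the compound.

mol C = 0.9966 g CO₂ ÷ 44.009 g/mol = 0.022645 mol
mol H = 2 × 0.1360 g H₂O ÷ 18.015 g/mol = 0.015099 mol
Divide by the smallest (0.015099 mol): C 1.500, H 1.000
Multiplying each by 2 gives whole numbers: C 3.00, H 2.00

C3H2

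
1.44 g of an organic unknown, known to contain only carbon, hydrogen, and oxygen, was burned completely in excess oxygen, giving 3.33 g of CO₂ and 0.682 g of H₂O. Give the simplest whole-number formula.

C8H8O3

mol C = 3.33 g CO₂ ÷ 44.009 g/mol = 0.07567 mol
mol H = 2 × 0.682 g H₂O ÷ 18.015 g/mol = 0.07571 mol
mass O = 1.44 − (0.9088 + 0.07632) = 0.4549 g → mol O = 0.4549 ÷ 15.999 = 0.02843 mol
Divide by the smallest (0.02843 mol): C 2.661, H 2.663, O 1.000
Multiplying each by 3 gives whole numbers: C 7.98, H 7.99, O 3.00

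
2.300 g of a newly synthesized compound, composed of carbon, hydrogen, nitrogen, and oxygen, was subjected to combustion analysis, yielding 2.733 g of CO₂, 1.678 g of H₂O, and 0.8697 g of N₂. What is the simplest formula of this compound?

mol C = 2.733 g CO₂ ÷ 44.009 g/mol = 0.062101 mol
mol H = 2 × 1.678 g H₂O ÷ 18.015 g/mol = 0.18629 mol
mol N = 2 × 0.8697 g N₂ ÷ 28.014 g/mol = 0.062090 mol
mass O = 2.300 − (0.74589 + 0.18778 + 0.86970) = 0.49663 g → mol O = 0.49663 ÷ 15.999 = 0.031041 mol
Divide by the smallest (0.031041 mol): C 2.001, H 6.001, N 2.000, O 1.000

C2H6N2O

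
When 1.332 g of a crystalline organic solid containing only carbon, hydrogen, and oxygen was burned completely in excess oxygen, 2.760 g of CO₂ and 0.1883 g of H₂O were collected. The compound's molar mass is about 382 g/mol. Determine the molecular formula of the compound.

mol C = 2.760 g CO₂ ÷ 44.009 g/mol = 0.062714 mol
mol H = 2 × 0.1883 g H₂O ÷ 18.015 g/mol = 0.020905 mol
mass O = 1.332 − (0.75326 + 0.021072) = 0.55766 g → mol O = 0.55766 ÷ 15.999 = 0.034856 mol
Divide by the smallest (0.020905 mol): C 3.000, H 1.000, O 1.667
Multiplying each by 3 gives whole numbers: C 9.00, H 3.00, O 5.00
Empirical formula: C9H3O5
Empirical-formula mass = 191.12 g/mol; 382 ÷ 191.12 ≈ 2, so the molecular formula is C18H6O10.

C18H6O10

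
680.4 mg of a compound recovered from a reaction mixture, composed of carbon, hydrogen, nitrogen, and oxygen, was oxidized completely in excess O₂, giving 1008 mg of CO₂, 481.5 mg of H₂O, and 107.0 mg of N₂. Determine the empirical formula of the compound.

mol C = 1.008 g CO₂ ÷ 44.009 g/mol = 0.022904 mol
mol H = 2 × 0.4815 g H₂O ÷ 18.015 g/mol = 0.053455 mol
mol N = 2 × 0.1070 g N₂ ÷ 28.014 g/mol = 0.0076390 mol
mass O = 0.6804 − (0.27510 + 0.053883 + 0.10700) = 0.24441 g → mol O = 0.24441 ÷ 15.999 = 0.015277 mol
Divide by the smallest (0.0076390 mol): C 2.998, H 6.998, N 1.000, O 2.000

C3H7NO2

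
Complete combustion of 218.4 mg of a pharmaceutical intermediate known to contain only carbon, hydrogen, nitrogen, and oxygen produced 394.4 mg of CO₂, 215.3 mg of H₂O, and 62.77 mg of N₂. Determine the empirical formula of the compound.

C6H16N3O

mol C = 0.3944 g CO₂ ÷ 44.009 g/mol = 0.0089618 mol
mol H = 2 × 0.2153 g H₂O ÷ 18.015 g/mol = 0.023902 mol
mol N = 2 × 0.06277 g N₂ ÷ 28.014 g/mol = 0.0044813 mol
mass O = 0.2184 − (0.10764 + 0.024094 + 0.062770) = 0.023896 g → mol O = 0.023896 ÷ 15.999 = 0.0014936 mol
Divide by the smallest (0.0014936 mol): C 6.000, H 16.003, N 3.000, O 1.000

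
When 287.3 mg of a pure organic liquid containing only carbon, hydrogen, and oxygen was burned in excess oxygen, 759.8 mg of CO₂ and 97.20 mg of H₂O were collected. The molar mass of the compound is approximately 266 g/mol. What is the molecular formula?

mol C = 0.7598 g CO₂ ÷ 44.009 g/mol = 0.017265 mol
mol H = 2 × 0.09720 g H₂O ÷ 18.015 g/mol = 0.010791 mol
mass O = 0.2873 − (0.20737 + 0.010877) = 0.069057 g → mol O = 0.069057 ÷ 15.999 = 0.0043163 mol
Divide by the smallest (0.0043163 mol): C 4.000, H 2.500, O 1.000
Multiplying each by 2 gives whole numbers: C 8.00, H 5.00, O 2.00
Empirical formula: C8H5O2
Empirical-formula mass = 133.13 g/mol; 266 ÷ 133.13 ≈ 2, so the molecular formula is C16H10O4.

C16H10O4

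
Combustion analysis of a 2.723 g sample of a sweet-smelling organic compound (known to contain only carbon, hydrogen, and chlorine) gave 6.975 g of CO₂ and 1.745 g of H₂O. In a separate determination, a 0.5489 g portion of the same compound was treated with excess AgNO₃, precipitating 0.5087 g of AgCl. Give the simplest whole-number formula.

mol C = 6.975 g CO₂ ÷ 44.009 g/mol = 0.15849 mol
mol H = 2 × 1.745 g H₂O ÷ 18.015 g/mol = 0.19373 mol
From the AgCl data: mol Cl per gram of compound = (0.5087 ÷ 143.318) ÷ 0.5489 = 0.0064665 mol/g, so in the 2.723 g combustion sample mol Cl = 0.017608 mol
Divide by the smallest (0.017608 mol): C 9.001, H 11.002, Cl 1.000

C9H11Cl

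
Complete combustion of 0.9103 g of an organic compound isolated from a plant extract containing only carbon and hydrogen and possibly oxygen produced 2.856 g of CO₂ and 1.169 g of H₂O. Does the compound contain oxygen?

mol C = 2.856 g CO₂ ÷ 44.009 g/mol = 0.064896 mol
mol H = 2 × 1.169 g H₂O ÷ 18.015 g/mol = 0.12978 mol
C and H together account for 0.91028 g — essentially the entire 0.9103 g sample — so the compound contains no oxygen.

no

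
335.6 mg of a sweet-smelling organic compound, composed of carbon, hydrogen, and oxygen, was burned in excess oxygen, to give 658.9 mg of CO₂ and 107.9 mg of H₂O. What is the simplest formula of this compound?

C5H4O3

mol C = 0.6589 g CO₂ ÷ 44.009 g/mol = 0.014972 mol
mol H = 2 × 0.1079 g H₂O ÷ 18.015 g/mol = 0.011979 mol
mass O = 0.3356 − (0.17983 + 0.012075) = 0.14370 g → mol O = 0.14370 ÷ 15.999 = 0.0089816 mol
Divide by the smallest (0.0089816 mol): C 1.667, H 1.334, O 1.000
Multiplying each by 3 gives whole numbers: C 5.00, H 4.00, O 3.00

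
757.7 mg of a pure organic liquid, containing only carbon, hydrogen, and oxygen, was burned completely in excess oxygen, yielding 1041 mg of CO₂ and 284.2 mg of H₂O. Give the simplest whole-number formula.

C6H8O7

mol C = 1.041 g CO₂ ÷ 44.009 g/mol = 0.023654 mol
mol H = 2 × 0.2842 g H₂O ÷ 18.015 g/mol = 0.031551 mol
mass O = 0.7577 − (0.28411 + 0.031804) = 0.44178 g → mol O = 0.44178 ÷ 15.999 = 0.027613 mol
Divide by the smallest (0.023654 mol): C 1.000, H 1.334, O 1.167
Multiplying each by 6 gives whole numbers: C 6.00, H 8.00, O 7.00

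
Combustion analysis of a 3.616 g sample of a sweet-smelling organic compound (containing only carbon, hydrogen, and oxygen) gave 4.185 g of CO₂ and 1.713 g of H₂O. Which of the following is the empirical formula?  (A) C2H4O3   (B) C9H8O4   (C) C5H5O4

(A) C2H4O3

mol C = 4.185 g CO₂ ÷ 44.009 g/mol = 0.095094 mol
mol H = 2 × 1.713 g H₂O ÷ 18.015 g/mol = 0.19017 mol
mass O = 3.616 − (1.1422 + 0.19170) = 2.2821 g → mol O = 2.2821 ÷ 15.999 = 0.14264 mol
Divide by the smallest (0.095094 mol): C 1.000, H 2.000, O 1.500
Multiplying each by 2 gives whole numbers: C 2.00, H 4.00, O 3.00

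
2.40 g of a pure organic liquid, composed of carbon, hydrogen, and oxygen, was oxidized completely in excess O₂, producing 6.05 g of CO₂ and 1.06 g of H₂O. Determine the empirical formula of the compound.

C7H6O2

mol C = 6.05 g CO₂ ÷ 44.009 g/mol = 0.1375 mol
mol H = 2 × 1.06 g H₂O ÷ 18.015 g/mol = 0.1177 mol
mass O = 2.40 − (1.651 + 0.1186) = 0.6302 g → mol O = 0.6302 ÷ 15.999 = 0.03939 mol
Divide by the smallest (0.03939 mol): C 3.490, H 2.988, O 1.000
Multiplying each by 2 gives whole numbers: C 6.98, H 5.98, O 2.00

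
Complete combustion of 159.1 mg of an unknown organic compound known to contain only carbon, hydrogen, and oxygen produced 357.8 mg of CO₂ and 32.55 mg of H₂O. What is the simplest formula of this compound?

C9H4O4

mol C = 0.3578 g CO₂ ÷ 44.009 g/mol = 0.0081302 mol
mol H = 2 × 0.03255 g H₂O ÷ 18.015 g/mol = 0.0036137 mol
mass O = 0.1591 − (0.097651 + 0.0036426) = 0.057806 g → mol O = 0.057806 ÷ 15.999 = 0.0036131 mol
Divide by the smallest (0.0036131 mol): C 2.250, H 1.000, O 1.000
Multiplying each by 4 gives whole numbers: C 9.00, H 4.00, O 4.00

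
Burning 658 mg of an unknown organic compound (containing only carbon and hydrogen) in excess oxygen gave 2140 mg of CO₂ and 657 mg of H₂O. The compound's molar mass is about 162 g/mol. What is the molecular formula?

mol C = 2.14 g CO₂ ÷ 44.009 g/mol = 0.04863 mol
mol H = 2 × 0.657 g H₂O ÷ 18.015 g/mol = 0.07294 mol
Divide by the smallest (0.04863 mol): C 1.000, H 1.500
Multiplying each by 2 gives whole numbers: C 2.00, H 3.00
Empirical formula: C2H3
Empirical-formula mass = 27.05 g/mol; 162 ÷ 27.05 ≈ 6, so the molecular formula is C12H18.

C12H18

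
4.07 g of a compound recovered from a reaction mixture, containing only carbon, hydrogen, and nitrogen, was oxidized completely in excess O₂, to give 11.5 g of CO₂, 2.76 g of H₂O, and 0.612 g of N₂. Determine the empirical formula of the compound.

C6H7N

mol C = 11.5 g CO₂ ÷ 44.009 g/mol = 0.2613 mol
mol H = 2 × 2.76 g H₂O ÷ 18.015 g/mol = 0.3064 mol
mol N = 2 × 0.612 g N₂ ÷ 28.014 g/mol = 0.04369 mol
Divide by the smallest (0.04369 mol): C 5.981, H 7.013, N 1.000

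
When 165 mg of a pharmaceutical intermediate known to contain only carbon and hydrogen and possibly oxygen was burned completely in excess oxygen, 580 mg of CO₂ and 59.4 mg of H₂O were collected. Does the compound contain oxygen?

no

mol C = 0.580 g CO₂ ÷ 44.009 g/mol = 0.01318 mol
mol H = 2 × 0.0594 g H₂O ÷ 18.015 g/mol = 0.006595 mol
C and H together account for 0.1649 g — essentially the entire 0.165 g sample — so the compound contains no oxygen.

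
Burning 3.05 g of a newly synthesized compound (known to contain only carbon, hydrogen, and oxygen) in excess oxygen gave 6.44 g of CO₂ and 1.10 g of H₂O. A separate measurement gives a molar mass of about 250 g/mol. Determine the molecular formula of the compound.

C12H10O6

mol C = 6.44 g CO₂ ÷ 44.009 g/mol = 0.1463 mol
mol H = 2 × 1.10 g H₂O ÷ 18.015 g/mol = 0.1221 mol
mass O = 3.05 − (1.758 + 0.1231) = 1.169 g → mol O = 1.169 ÷ 15.999 = 0.07309 mol
Divide by the smallest (0.07309 mol): C 2.002, H 1.671, O 1.000
Multiplying each by 3 gives whole numbers: C 6.01, H 5.01, O 3.00
Empirical formula: C6H5O3
Empirical-formula mass = 125.10 g/mol; 250 ÷ 125.10 ≈ 2, so the molecular formula is C12H10O6.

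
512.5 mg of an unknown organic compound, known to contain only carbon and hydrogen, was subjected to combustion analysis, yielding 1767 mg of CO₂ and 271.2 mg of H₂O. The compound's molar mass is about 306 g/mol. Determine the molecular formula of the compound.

C24H18

mol C = 1.767 g CO₂ ÷ 44.009 g/mol = 0.040151 mol
mol H = 2 × 0.2712 g H₂O ÷ 18.015 g/mol = 0.030108 mol
Divide by the smallest (0.030108 mol): C 1.334, H 1.000
Multiplying each by 3 gives whole numbers: C 4.00, H 3.00
Empirical formula: C4H3
Empirical-formula mass = 51.07 g/mol; 306 ÷ 51.07 ≈ 6, so the molecular formula is C24H18.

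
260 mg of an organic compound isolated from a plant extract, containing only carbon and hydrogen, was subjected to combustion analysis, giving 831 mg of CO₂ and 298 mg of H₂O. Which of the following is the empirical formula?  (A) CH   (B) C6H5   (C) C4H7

(C) C4H7

mol C = 0.831 g CO₂ ÷ 44.009 g/mol = 0.01888 mol
mol H = 2 × 0.298 g H₂O ÷ 18.015 g/mol = 0.03308 mol
Divide by the smallest (0.01888 mol): C 1.000, H 1.752
Multiplying each by 4 gives whole numbers: C 4.00, H 7.01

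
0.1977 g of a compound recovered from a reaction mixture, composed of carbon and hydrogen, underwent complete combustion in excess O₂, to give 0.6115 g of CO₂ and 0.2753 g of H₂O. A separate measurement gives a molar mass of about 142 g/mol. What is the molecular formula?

mol C = 0.6115 g CO₂ ÷ 44.009 g/mol = 0.013895 mol
mol H = 2 × 0.2753 g H₂O ÷ 18.015 g/mol = 0.030563 mol
Divide by the smallest (0.013895 mol): C 1.000, H 2.200
Multiplying each by 5 gives whole numbers: C 5.00, H 11.00
Empirical formula: C5H11
Empirical-formula mass = 71.14 g/mol; 142 ÷ 71.14 ≈ 2, so the molecular formula is C10H22.

C10H22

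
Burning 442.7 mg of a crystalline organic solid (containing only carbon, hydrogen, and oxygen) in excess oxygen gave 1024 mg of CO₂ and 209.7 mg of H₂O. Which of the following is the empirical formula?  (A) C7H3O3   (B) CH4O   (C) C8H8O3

(C) C8H8O3

mol C = 1.024 g CO₂ ÷ 44.009 g/mol = 0.023268 mol
mol H = 2 × 0.2097 g H₂O ÷ 18.015 g/mol = 0.023281 mol
mass O = 0.4427 − (0.27947 + 0.023467) = 0.13976 g → mol O = 0.13976 ÷ 15.999 = 0.0087356 mol
Divide by the smallest (0.0087356 mol): C 2.664, H 2.665, O 1.000
Multiplying each by 3 gives whole numbers: C 7.99, H 8.00, O 3.00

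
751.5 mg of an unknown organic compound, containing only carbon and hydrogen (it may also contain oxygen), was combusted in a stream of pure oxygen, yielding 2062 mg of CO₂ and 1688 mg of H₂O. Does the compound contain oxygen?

no

mol C = 2.062 g CO₂ ÷ 44.009 g/mol = 0.046854 mol
mol H = 2 × 1.688 g H₂O ÷ 18.015 g/mol = 0.18740 mol
C and H together account for 0.75166 g — essentially the entire 0.7515 g sample — so the compound contains no oxygen.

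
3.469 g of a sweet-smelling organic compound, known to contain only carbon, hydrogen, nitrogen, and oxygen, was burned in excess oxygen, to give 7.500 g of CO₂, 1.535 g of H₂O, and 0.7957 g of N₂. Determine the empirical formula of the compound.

mol C = 7.500 g CO₂ ÷ 44.009 g/mol = 0.17042 mol
mol H = 2 × 1.535 g H₂O ÷ 18.015 g/mol = 0.17041 mol
mol N = 2 × 0.7957 g N₂ ÷ 28.014 g/mol = 0.056807 mol
mass O = 3.469 − (2.0469 + 0.17178 + 0.79570) = 0.45461 g → mol O = 0.45461 ÷ 15.999 = 0.028415 mol
Divide by the smallest (0.028415 mol): C 5.998, H 5.997, N 1.999, O 1.000

C6H6N2O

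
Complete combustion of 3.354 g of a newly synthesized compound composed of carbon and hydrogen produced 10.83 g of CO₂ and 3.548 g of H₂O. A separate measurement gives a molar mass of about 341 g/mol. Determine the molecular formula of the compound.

C25H40

mol C = 10.83 g CO₂ ÷ 44.009 g/mol = 0.24609 mol
mol H = 2 × 3.548 g H₂O ÷ 18.015 g/mol = 0.39389 mol
Divide by the smallest (0.24609 mol): C 1.000, H 1.601
Multiplying each by 5 gives whole numbers: C 5.00, H 8.00
Empirical formula: C5H8
Empirical-formula mass = 68.12 g/mol; 341 ÷ 68.12 ≈ 5, so the molecular formula is C25H40.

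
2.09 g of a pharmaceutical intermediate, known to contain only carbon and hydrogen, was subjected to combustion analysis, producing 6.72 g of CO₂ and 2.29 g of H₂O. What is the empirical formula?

C3H5

mol C = 6.72 g CO₂ ÷ 44.009 g/mol = 0.1527 mol
mol H = 2 × 2.29 g H₂O ÷ 18.015 g/mol = 0.2542 mol
Divide by the smallest (0.1527 mol): C 1.000, H 1.665
Multiplying each by 3 gives whole numbers: C 3.00, H 4.99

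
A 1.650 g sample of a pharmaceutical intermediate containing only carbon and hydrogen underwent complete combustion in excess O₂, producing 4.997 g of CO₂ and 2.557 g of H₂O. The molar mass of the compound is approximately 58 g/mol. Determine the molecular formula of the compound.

C4H10

mol C = 4.997 g CO₂ ÷ 44.009 g/mol = 0.11354 mol
mol H = 2 × 2.557 g H₂O ÷ 18.015 g/mol = 0.28387 mol
Divide by the smallest (0.11354 mol): C 1.000, H 2.500
Multiplying each by 2 gives whole numbers: C 2.00, H 5.00
Empirical formula: C2H5
Empirical-formula mass = 29.06 g/mol; 58 ÷ 29.06 ≈ 2, so the molecular formula is C4H10.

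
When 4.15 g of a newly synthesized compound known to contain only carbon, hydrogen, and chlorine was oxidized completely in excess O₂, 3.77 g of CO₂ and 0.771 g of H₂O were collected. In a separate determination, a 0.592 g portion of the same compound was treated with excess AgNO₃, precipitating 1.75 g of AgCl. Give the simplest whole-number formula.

mol C = 3.77 g CO₂ ÷ 44.009 g/mol = 0.08566 mol
mol H = 2 × 0.771 g H₂O ÷ 18.015 g/mol = 0.08560 mol
From the AgCl data: mol Cl per gram of compound = (1.75 ÷ 143.318) ÷ 0.592 = 0.02063 mol/g, so in the 4.15 g combustion sample mol Cl = 0.08560 mol
Divide by the smallest (0.08560 mol): C 1.001, H 1.000, Cl 1.000

CHCl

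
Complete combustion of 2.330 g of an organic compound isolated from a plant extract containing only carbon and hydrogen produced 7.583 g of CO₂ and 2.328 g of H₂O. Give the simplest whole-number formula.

mol C = 7.583 g CO₂ ÷ 44.009 g/mol = 0.17231 mol
mol H = 2 × 2.328 g H₂O ÷ 18.015 g/mol = 0.25845 mol
Divide by the smallest (0.17231 mol): C 1.000, H 1.500
Multiplying each by 2 gives whole numbers: C 2.00, H 3.00

C2H3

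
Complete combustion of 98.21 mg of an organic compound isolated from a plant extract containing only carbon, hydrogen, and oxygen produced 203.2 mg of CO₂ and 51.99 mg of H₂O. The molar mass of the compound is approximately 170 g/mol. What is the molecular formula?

mol C = 0.2032 g CO₂ ÷ 44.009 g/mol = 0.0046172 mol
mol H = 2 × 0.05199 g H₂O ÷ 18.015 g/mol = 0.0057719 mol
mass O = 0.09821 − (0.055458 + 0.0058180) = 0.036934 g → mol O = 0.036934 ÷ 15.999 = 0.0023085 mol
Divide by the smallest (0.0023085 mol): C 2.000, H 2.500, O 1.000
Multiplying each by 2 gives whole numbers: C 4.00, H 5.00, O 2.00
Empirical formula: C4H5O2
Empirical-formula mass = 85.08 g/mol; 170 ÷ 85.08 ≈ 2, so the molecular formula is C8H10O4.

C8H10O4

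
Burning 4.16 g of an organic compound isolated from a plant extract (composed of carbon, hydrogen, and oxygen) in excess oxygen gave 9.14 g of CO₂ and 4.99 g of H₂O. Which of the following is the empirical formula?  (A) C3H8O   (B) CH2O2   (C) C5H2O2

(A) C3H8O

mol C = 9.14 g CO₂ ÷ 44.009 g/mol = 0.2077 mol
mol H = 2 × 4.99 g H₂O ÷ 18.015 g/mol = 0.5540 mol
mass O = 4.16 − (2.495 + 0.5584) = 1.107 g → mol O = 1.107 ÷ 15.999 = 0.06920 mol
Divide by the smallest (0.06920 mol): C 3.001, H 8.006, O 1.000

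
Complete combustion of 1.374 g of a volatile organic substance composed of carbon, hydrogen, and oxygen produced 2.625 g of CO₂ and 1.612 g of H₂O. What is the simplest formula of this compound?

C2H6O

mol C = 2.625 g CO₂ ÷ 44.009 g/mol = 0.059647 mol
mol H = 2 × 1.612 g H₂O ÷ 18.015 g/mol = 0.17896 mol
mass O = 1.374 − (0.71642 + 0.18039) = 0.47719 g → mol O = 0.47719 ÷ 15.999 = 0.029826 mol
Divide by the smallest (0.029826 mol): C 2.000, H 6.000, O 1.000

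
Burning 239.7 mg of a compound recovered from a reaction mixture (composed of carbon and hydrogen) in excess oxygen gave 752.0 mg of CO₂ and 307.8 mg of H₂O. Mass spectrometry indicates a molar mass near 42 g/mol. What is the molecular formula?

C3H6

mol C = 0.7520 g CO₂ ÷ 44.009 g/mol = 0.017087 mol
mol H = 2 × 0.3078 g H₂O ÷ 18.015 g/mol = 0.034172 mol
Divide by the smallest (0.017087 mol): C 1.000, H 2.000
Empirical formula: CH2
Empirical-formula mass = 14.03 g/mol; 42 ÷ 14.03 ≈ 3, so the molecular formula is C3H6.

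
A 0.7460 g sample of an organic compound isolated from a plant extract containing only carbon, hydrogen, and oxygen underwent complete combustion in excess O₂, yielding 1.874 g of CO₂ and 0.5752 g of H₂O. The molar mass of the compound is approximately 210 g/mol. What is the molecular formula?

C12H18O3

mol C = 1.874 g CO₂ ÷ 44.009 g/mol = 0.042582 mol
mol H = 2 × 0.5752 g H₂O ÷ 18.015 g/mol = 0.063858 mol
mass O = 0.7460 − (0.51145 + 0.064369) = 0.17018 g → mol O = 0.17018 ÷ 15.999 = 0.010637 mol
Divide by the smallest (0.010637 mol): C 4.003, H 6.004, O 1.000
Empirical formula: C4H6O
Empirical-formula mass = 70.09 g/mol; 210 ÷ 70.09 ≈ 3, so the molecular formula is C12H18O3.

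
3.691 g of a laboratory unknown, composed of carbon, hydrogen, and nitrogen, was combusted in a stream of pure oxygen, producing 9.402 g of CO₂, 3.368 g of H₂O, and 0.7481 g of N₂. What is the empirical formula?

C4H7N

mol C = 9.402 g CO₂ ÷ 44.009 g/mol = 0.21364 mol
mol H = 2 × 3.368 g H₂O ÷ 18.015 g/mol = 0.37391 mol
mol N = 2 × 0.7481 g N₂ ÷ 28.014 g/mol = 0.053409 mol
Divide by the smallest (0.053409 mol): C 4.000, H 7.001, N 1.000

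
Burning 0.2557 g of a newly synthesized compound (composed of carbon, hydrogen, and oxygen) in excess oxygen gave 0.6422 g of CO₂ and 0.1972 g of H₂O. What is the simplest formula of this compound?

mol C = 0.6422 g CO₂ ÷ 44.009 g/mol = 0.014592 mol
mol H = 2 × 0.1972 g H₂O ÷ 18.015 g/mol = 0.021893 mol
mass O = 0.2557 − (0.17527 + 0.022068) = 0.058362 g → mol O = 0.058362 ÷ 15.999 = 0.0036478 mol
Divide by the smallest (0.0036478 mol): C 4.000, H 6.002, O 1.000

C4H6O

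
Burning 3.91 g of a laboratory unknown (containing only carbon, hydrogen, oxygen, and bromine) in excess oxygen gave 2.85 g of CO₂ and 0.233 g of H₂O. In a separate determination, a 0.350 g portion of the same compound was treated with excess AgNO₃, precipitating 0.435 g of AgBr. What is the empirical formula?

C5H2Br2O5

mol C = 2.85 g CO₂ ÷ 44.009 g/mol = 0.06476 mol
mol H = 2 × 0.233 g H₂O ÷ 18.015 g/mol = 0.02587 mol
From the AgBr data: mol Br per gram of compound = (0.435 ÷ 187.772) ÷ 0.350 = 0.006619 mol/g, so in the 3.91 g combustion sample mol Br = 0.02588 mol
mass O = 3.91 − (0.7778 + 0.02607 + 2.068) = 1.038 g → mol O = 1.038 ÷ 15.999 = 0.06489 mol
Divide by the smallest (0.02587 mol): C 2.504, H 1.000, Br 1.000, O 2.509
Multiplying each by 2 gives whole numbers: C 5.01, H 2.00, Br 2.00, O 5.02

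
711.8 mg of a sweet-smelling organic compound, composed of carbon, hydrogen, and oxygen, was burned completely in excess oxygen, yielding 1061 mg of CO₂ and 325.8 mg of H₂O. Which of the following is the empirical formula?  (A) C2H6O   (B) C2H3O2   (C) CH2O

(B) C2H3O2

mol C = 1.061 g CO₂ ÷ 44.009 g/mol = 0.024109 mol
mol H = 2 × 0.3258 g H₂O ÷ 18.015 g/mol = 0.036170 mol
mass O = 0.7118 − (0.28957 + 0.036459) = 0.38577 g → mol O = 0.38577 ÷ 15.999 = 0.024112 mol
Divide by the smallest (0.024109 mol): C 1.000, H 1.500, O 1.000
Multiplying each by 2 gives whole numbers: C 2.00, H 3.00, O 2.00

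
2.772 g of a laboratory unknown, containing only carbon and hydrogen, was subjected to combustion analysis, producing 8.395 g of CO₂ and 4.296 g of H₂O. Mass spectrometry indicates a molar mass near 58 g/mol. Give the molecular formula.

mol C = 8.395 g CO₂ ÷ 44.009 g/mol = 0.19076 mol
mol H = 2 × 4.296 g H₂O ÷ 18.015 g/mol = 0.47694 mol
Divide by the smallest (0.19076 mol): C 1.000, H 2.500
Multiplying each by 2 gives whole numbers: C 2.00, H 5.00
Empirical formula: C2H5
Empirical-formula mass = 29.06 g/mol; 58 ÷ 29.06 ≈ 2, so the molecular formula is C4H10.

C4H10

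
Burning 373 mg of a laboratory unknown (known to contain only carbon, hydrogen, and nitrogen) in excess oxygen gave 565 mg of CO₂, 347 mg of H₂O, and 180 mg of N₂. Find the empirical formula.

CH3N

mol C = 0.565 g CO₂ ÷ 44.009 g/mol = 0.01284 mol
mol H = 2 × 0.347 g H₂O ÷ 18.015 g/mol = 0.03852 mol
mol N = 2 × 0.180 g N₂ ÷ 28.014 g/mol = 0.01285 mol
Divide by the smallest (0.01284 mol): C 1.000, H 3.001, N 1.001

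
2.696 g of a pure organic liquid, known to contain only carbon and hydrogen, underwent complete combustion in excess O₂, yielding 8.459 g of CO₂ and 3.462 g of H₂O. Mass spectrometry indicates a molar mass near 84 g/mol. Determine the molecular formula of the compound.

mol C = 8.459 g CO₂ ÷ 44.009 g/mol = 0.19221 mol
mol H = 2 × 3.462 g H₂O ÷ 18.015 g/mol = 0.38435 mol
Divide by the smallest (0.19221 mol): C 1.000, H 2.000
Empirical formula: CH2
Empirical-formula mass = 14.03 g/mol; 84 ÷ 14.03 ≈ 6, so the molecular formula is C6H12.

C6H12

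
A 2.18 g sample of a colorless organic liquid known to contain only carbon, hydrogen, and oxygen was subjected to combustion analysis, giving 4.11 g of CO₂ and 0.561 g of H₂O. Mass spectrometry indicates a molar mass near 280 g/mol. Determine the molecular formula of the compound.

C12H8O8

mol C = 4.11 g CO₂ ÷ 44.009 g/mol = 0.09339 mol
mol H = 2 × 0.561 g H₂O ÷ 18.015 g/mol = 0.06228 mol
mass O = 2.18 − (1.122 + 0.06278) = 0.9955 g → mol O = 0.9955 ÷ 15.999 = 0.06222 mol
Divide by the smallest (0.06222 mol): C 1.501, H 1.001, O 1.000
Multiplying each by 2 gives whole numbers: C 3.00, H 2.00, O 2.00
Empirical formula: C3H2O2
Empirical-formula mass = 70.05 g/mol; 280 ÷ 70.05 ≈ 4, so the molecular formula is C12H8O8.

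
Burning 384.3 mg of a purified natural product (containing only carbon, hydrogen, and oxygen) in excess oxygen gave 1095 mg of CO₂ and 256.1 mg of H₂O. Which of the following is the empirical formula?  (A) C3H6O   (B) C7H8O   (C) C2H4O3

(B) C7H8O

mol C = 1.095 g CO₂ ÷ 44.009 g/mol = 0.024881 mol
mol H = 2 × 0.2561 g H₂O ÷ 18.015 g/mol = 0.028432 mol
mass O = 0.3843 − (0.29885 + 0.028659) = 0.056792 g → mol O = 0.056792 ÷ 15.999 = 0.0035497 mol
Divide by the smallest (0.0035497 mol): C 7.009, H 8.010, O 1.000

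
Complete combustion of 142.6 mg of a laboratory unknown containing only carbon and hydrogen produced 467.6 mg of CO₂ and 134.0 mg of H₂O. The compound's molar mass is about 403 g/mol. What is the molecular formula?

mol C = 0.4676 g CO₂ ÷ 44.009 g/mol = 0.010625 mol
mol H = 2 × 0.1340 g H₂O ÷ 18.015 g/mol = 0.014876 mol
Divide by the smallest (0.010625 mol): C 1.000, H 1.400
Multiplying each by 5 gives whole numbers: C 5.00, H 7.00
Empirical formula: C5H7
Empirical-formula mass = 67.11 g/mol; 403 ÷ 67.11 ≈ 6, so the molecular formula is C30H42.

C30H42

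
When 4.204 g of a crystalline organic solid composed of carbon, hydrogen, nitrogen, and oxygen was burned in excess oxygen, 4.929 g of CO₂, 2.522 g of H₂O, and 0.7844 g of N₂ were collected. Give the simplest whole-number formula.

C2H5NO2

mol C = 4.929 g CO₂ ÷ 44.009 g/mol = 0.11200 mol
mol H = 2 × 2.522 g H₂O ÷ 18.015 g/mol = 0.27999 mol
mol N = 2 × 0.7844 g N₂ ÷ 28.014 g/mol = 0.056001 mol
mass O = 4.204 − (1.3452 + 0.28223 + 0.78440) = 1.7921 g → mol O = 1.7921 ÷ 15.999 = 0.11202 mol
Divide by the smallest (0.056001 mol): C 2.000, H 5.000, N 1.000, O 2.000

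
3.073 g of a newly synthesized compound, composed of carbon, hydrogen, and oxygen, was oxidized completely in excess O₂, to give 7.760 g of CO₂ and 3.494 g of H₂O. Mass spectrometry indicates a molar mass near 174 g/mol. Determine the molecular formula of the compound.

C10H22O2

mol C = 7.760 g CO₂ ÷ 44.009 g/mol = 0.17633 mol
mol H = 2 × 3.494 g H₂O ÷ 18.015 g/mol = 0.38790 mol
mass O = 3.073 − (2.1179 + 0.39100) = 0.56413 g → mol O = 0.56413 ÷ 15.999 = 0.035260 mol
Divide by the smallest (0.035260 mol): C 5.001, H 11.001, O 1.000
Empirical formula: C5H11O
Empirical-formula mass = 87.14 g/mol; 174 ÷ 87.14 ≈ 2, so the molecular formula is C10H22O2.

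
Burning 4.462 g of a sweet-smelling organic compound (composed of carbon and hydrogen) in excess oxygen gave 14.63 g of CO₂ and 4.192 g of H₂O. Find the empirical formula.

C5H7

mol C = 14.63 g CO₂ ÷ 44.009 g/mol = 0.33243 mol
mol H = 2 × 4.192 g H₂O ÷ 18.015 g/mol = 0.46539 mol
Divide by the smallest (0.33243 mol): C 1.000, H 1.400
Multiplying each by 5 gives whole numbers: C 5.00, H 7.00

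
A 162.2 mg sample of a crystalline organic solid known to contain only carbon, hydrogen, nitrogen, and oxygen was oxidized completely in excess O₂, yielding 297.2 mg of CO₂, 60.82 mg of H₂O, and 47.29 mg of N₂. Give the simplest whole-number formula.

C4H4N2O

mol C = 0.2972 g CO₂ ÷ 44.009 g/mol = 0.0067532 mol
mol H = 2 × 0.06082 g H₂O ÷ 18.015 g/mol = 0.0067522 mol
mol N = 2 × 0.04729 g N₂ ÷ 28.014 g/mol = 0.0033762 mol
mass O = 0.1622 − (0.081112 + 0.0068062 + 0.047290) = 0.026992 g → mol O = 0.026992 ÷ 15.999 = 0.0016871 mol
Divide by the smallest (0.0016871 mol): C 4.003, H 4.002, N 2.001, O 1.000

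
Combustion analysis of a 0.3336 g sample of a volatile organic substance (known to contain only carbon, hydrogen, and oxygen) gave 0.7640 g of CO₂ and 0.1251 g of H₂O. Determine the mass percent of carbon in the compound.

mol C = 0.7640 g CO₂ ÷ 44.009 g/mol = 0.017360 mol
mol H = 2 × 0.1251 g H₂O ÷ 18.015 g/mol = 0.013888 mol
mass O = 0.3336 − (0.20851 + 0.014000) = 0.11109 g → mol O = 0.11109 ÷ 15.999 = 0.0069435 mol
mass % C = 0.20851 g ÷ 0.3336 g × 100%

62.50%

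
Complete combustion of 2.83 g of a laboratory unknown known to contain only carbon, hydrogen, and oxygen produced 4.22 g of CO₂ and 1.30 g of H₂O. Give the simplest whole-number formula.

mol C = 4.22 g CO₂ ÷ 44.009 g/mol = 0.09589 mol
mol H = 2 × 1.30 g H₂O ÷ 18.015 g/mol = 0.1443 mol
mass O = 2.83 − (1.152 + 0.1455) = 1.533 g → mol O = 1.533 ÷ 15.999 = 0.09581 mol
Divide by the smallest (0.09581 mol): C 1.001, H 1.506, O 1.000
Multiplying each by 2 gives whole numbers: C 2.00, H 3.01, O 2.00

C2H3O2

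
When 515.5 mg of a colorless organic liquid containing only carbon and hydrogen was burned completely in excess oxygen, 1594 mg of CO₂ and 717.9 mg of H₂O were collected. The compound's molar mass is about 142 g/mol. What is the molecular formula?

C10H22

mol C = 1.594 g CO₂ ÷ 44.009 g/mol = 0.036220 mol
mol H = 2 × 0.7179 g H₂O ÷ 18.015 g/mol = 0.079700 mol
Divide by the smallest (0.036220 mol): C 1.000, H 2.200
Multiplying each by 5 gives whole numbers: C 5.00, H 11.00
Empirical formula: C5H11
Empirical-formula mass = 71.14 g/mol; 142 ÷ 71.14 ≈ 2, so the molecular formula is C10H22.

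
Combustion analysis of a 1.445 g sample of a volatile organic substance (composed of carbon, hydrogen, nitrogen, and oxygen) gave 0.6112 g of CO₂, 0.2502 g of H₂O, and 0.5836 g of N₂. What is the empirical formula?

mol C = 0.6112 g CO₂ ÷ 44.009 g/mol = 0.013888 mol
mol H = 2 × 0.2502 g H₂O ÷ 18.015 g/mol = 0.027777 mol
mol N = 2 × 0.5836 g N₂ ÷ 28.014 g/mol = 0.041665 mol
mass O = 1.445 − (0.16681 + 0.027999 + 0.58360) = 0.66659 g → mol O = 0.66659 ÷ 15.999 = 0.041665 mol
Divide by the smallest (0.013888 mol): C 1.000, H 2.000, N 3.000, O 3.000

CH2N3O3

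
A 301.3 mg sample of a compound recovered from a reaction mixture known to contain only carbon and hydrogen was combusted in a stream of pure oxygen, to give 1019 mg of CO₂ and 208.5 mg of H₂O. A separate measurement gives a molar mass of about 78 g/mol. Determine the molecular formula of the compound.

C6H6

mol C = 1.019 g CO₂ ÷ 44.009 g/mol = 0.023154 mol
mol H = 2 × 0.2085 g H₂O ÷ 18.015 g/mol = 0.023147 mol
Divide by the smallest (0.023147 mol): C 1.000, H 1.000
Empirical formula: CH
Empirical-formula mass = 13.02 g/mol; 78 ÷ 13.02 ≈ 6, so the molecular formula is C6H6.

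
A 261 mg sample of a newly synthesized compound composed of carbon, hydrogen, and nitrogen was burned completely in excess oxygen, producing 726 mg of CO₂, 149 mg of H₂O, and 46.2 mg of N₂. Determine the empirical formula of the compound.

C5H5N

mol C = 0.726 g CO₂ ÷ 44.009 g/mol = 0.01650 mol
mol H = 2 × 0.149 g H₂O ÷ 18.015 g/mol = 0.01654 mol
mol N = 2 × 0.0462 g N₂ ÷ 28.014 g/mol = 0.003298 mol
Divide by the smallest (0.003298 mol): C 5.001, H 5.015, N 1.000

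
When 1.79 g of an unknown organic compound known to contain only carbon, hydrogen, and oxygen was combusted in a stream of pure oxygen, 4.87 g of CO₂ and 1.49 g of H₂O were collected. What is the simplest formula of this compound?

mol C = 4.87 g CO₂ ÷ 44.009 g/mol = 0.1107 mol
mol H = 2 × 1.49 g H₂O ÷ 18.015 g/mol = 0.1654 mol
mass O = 1.79 − (1.329 + 0.1667) = 0.2941 g → mol O = 0.2941 ÷ 15.999 = 0.01838 mol
Divide by the smallest (0.01838 mol): C 6.019, H 8.998, O 1.000

C6H9O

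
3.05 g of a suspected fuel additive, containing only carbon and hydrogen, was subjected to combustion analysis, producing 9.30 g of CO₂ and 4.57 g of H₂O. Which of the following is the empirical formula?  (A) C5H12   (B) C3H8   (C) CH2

mol C = 9.30 g CO₂ ÷ 44.009 g/mol = 0.2113 mol
mol H = 2 × 4.57 g H₂O ÷ 18.015 g/mol = 0.5074 mol
Divide by the smallest (0.2113 mol): C 1.000, H 2.401
Multiplying each by 5 gives whole numbers: C 5.00, H 12.00

(A) C5H12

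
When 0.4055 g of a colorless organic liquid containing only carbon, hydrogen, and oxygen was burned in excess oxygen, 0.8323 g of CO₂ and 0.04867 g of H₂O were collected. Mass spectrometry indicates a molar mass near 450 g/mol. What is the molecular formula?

C21H6O12

mol C = 0.8323 g CO₂ ÷ 44.009 g/mol = 0.018912 mol
mol H = 2 × 0.04867 g H₂O ÷ 18.015 g/mol = 0.0054033 mol
mass O = 0.4055 − (0.22715 + 0.0054465) = 0.17290 g → mol O = 0.17290 ÷ 15.999 = 0.010807 mol
Divide by the smallest (0.0054033 mol): C 3.500, H 1.000, O 2.000
Multiplying each by 2 gives whole numbers: C 7.00, H 2.00, O 4.00
Empirical formula: C7H2O4
Empirical-formula mass = 150.09 g/mol; 450 ÷ 150.09 ≈ 3, so the molecular formula is C21H6O12.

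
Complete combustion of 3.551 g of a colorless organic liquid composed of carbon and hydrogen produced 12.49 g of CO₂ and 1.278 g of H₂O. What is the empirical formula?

C2H

mol C = 12.49 g CO₂ ÷ 44.009 g/mol = 0.28381 mol
mol H = 2 × 1.278 g H₂O ÷ 18.015 g/mol = 0.14188 mol
Divide by the smallest (0.14188 mol): C 2.000, H 1.000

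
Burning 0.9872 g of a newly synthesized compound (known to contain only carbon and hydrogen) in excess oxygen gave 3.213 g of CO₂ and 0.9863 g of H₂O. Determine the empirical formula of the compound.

mol C = 3.213 g CO₂ ÷ 44.009 g/mol = 0.073008 mol
mol H = 2 × 0.9863 g H₂O ÷ 18.015 g/mol = 0.10950 mol
Divide by the smallest (0.073008 mol): C 1.000, H 1.500
Multiplying each by 2 gives whole numbers: C 2.00, H 3.00

C2H3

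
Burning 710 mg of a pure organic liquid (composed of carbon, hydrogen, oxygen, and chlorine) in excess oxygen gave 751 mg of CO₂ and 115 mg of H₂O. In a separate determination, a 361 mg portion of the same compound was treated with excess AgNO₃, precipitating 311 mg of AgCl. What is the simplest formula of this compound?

C4H3ClO5

mol C = 0.751 g CO₂ ÷ 44.009 g/mol = 0.01706 mol
mol H = 2 × 0.115 g H₂O ÷ 18.015 g/mol = 0.01277 mol
From the AgCl data: mol Cl per gram of compound = (0.311 ÷ 143.318) ÷ 0.361 = 0.006011 mol/g, so in the 0.710 g combustion sample mol Cl = 0.004268 mol
mass O = 0.710 − (0.2050 + 0.01287 + 0.1513) = 0.3409 g → mol O = 0.3409 ÷ 15.999 = 0.02131 mol
Divide by the smallest (0.004268 mol): C 3.998, H 2.991, Cl 1.000, O 4.992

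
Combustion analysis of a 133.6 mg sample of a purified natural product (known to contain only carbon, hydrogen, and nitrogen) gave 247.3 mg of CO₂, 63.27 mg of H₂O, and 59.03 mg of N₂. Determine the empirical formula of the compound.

mol C = 0.2473 g CO₂ ÷ 44.009 g/mol = 0.0056193 mol
mol H = 2 × 0.06327 g H₂O ÷ 18.015 g/mol = 0.0070241 mol
mol N = 2 × 0.05903 g N₂ ÷ 28.014 g/mol = 0.0042143 mol
Divide by the smallest (0.0042143 mol): C 1.333, H 1.667, N 1.000
Multiplying each by 3 gives whole numbers: C 4.00, H 5.00, N 3.00

C4H5N3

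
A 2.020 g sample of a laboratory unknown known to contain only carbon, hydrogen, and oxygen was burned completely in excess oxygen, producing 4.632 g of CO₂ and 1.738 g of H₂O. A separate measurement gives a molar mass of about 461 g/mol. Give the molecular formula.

mol C = 4.632 g CO₂ ÷ 44.009 g/mol = 0.10525 mol
mol H = 2 × 1.738 g H₂O ÷ 18.015 g/mol = 0.19295 mol
mass O = 2.020 − (1.2642 + 0.19449) = 0.56133 g → mol O = 0.56133 ÷ 15.999 = 0.035086 mol
Divide by the smallest (0.035086 mol): C 3.000, H 5.499, O 1.000
Multiplying each by 2 gives whole numbers: C 6.00, H 11.00, O 2.00
Empirical formula: C6H11O2
Empirical-formula mass = 115.15 g/mol; 461 ÷ 115.15 ≈ 4, so the molecular formula is C24H44O8.

C24H44O8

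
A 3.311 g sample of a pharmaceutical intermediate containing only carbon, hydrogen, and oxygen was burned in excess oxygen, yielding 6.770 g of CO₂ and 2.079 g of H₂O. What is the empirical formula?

C2H3O

mol C = 6.770 g CO₂ ÷ 44.009 g/mol = 0.15383 mol
mol H = 2 × 2.079 g H₂O ÷ 18.015 g/mol = 0.23081 mol
mass O = 3.311 − (1.8477 + 0.23265) = 1.2307 g → mol O = 1.2307 ÷ 15.999 = 0.076922 mol
Divide by the smallest (0.076922 mol): C 2.000, H 3.001, O 1.000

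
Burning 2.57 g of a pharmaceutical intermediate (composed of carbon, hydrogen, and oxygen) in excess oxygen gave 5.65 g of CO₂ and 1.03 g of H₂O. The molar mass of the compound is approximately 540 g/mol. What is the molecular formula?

C27H24O12

mol C = 5.65 g CO₂ ÷ 44.009 g/mol = 0.1284 mol
mol H = 2 × 1.03 g H₂O ÷ 18.015 g/mol = 0.1143 mol
mass O = 2.57 − (1.542 + 0.1153) = 0.9127 g → mol O = 0.9127 ÷ 15.999 = 0.05705 mol
Divide by the smallest (0.05705 mol): C 2.250, H 2.004, O 1.000
Multiplying each by 4 gives whole numbers: C 9.00, H 8.02, O 4.00
Empirical formula: C9H8O4
Empirical-formula mass = 180.16 g/mol; 540 ÷ 180.16 ≈ 3, so the molecular formula is C27H24O12.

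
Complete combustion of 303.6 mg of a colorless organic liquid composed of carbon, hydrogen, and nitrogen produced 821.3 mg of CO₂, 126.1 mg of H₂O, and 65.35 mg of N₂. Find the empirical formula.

C4H3N

mol C = 0.8213 g CO₂ ÷ 44.009 g/mol = 0.018662 mol
mol H = 2 × 0.1261 g H₂O ÷ 18.015 g/mol = 0.013999 mol
mol N = 2 × 0.06535 g N₂ ÷ 28.014 g/mol = 0.0046655 mol
Divide by the smallest (0.0046655 mol): C 4.000, H 3.001, N 1.000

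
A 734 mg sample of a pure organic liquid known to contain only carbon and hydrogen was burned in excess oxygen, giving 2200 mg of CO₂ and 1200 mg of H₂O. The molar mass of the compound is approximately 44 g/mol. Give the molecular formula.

C3H8

mol C = 2.20 g CO₂ ÷ 44.009 g/mol = 0.04999 mol
mol H = 2 × 1.20 g H₂O ÷ 18.015 g/mol = 0.1332 mol
Divide by the smallest (0.04999 mol): C 1.000, H 2.665
Multiplying each by 3 gives whole numbers: C 3.00, H 7.99
Empirical formula: C3H8
Empirical-formula mass = 44.10 g/mol; 44 ÷ 44.10 ≈ 1, so the molecular formula is C3H8.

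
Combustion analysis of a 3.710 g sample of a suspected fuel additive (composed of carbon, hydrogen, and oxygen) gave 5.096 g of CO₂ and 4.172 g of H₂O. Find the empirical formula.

CH4O

mol C = 5.096 g CO₂ ÷ 44.009 g/mol = 0.11579 mol
mol H = 2 × 4.172 g H₂O ÷ 18.015 g/mol = 0.46317 mol
mass O = 3.710 − (1.3908 + 0.46687) = 1.8523 g → mol O = 1.8523 ÷ 15.999 = 0.11578 mol
Divide by the smallest (0.11578 mol): C 1.000, H 4.001, O 1.000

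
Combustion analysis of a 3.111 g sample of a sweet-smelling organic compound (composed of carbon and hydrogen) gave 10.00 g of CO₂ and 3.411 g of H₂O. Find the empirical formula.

C3H5

mol C = 10.00 g CO₂ ÷ 44.009 g/mol = 0.22723 mol
mol H = 2 × 3.411 g H₂O ÷ 18.015 g/mol = 0.37868 mol
Divide by the smallest (0.22723 mol): C 1.000, H 1.667
Multiplying each by 3 gives whole numbers: C 3.00, H 5.00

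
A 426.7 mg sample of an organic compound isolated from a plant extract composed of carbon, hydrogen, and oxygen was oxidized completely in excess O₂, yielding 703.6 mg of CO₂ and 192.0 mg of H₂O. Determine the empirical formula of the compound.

mol C = 0.7036 g CO₂ ÷ 44.009 g/mol = 0.015988 mol
mol H = 2 × 0.1920 g H₂O ÷ 18.015 g/mol = 0.021316 mol
mass O = 0.4267 − (0.19203 + 0.021486) = 0.21319 g → mol O = 0.21319 ÷ 15.999 = 0.013325 mol
Divide by the smallest (0.013325 mol): C 1.200, H 1.600, O 1.000
Multiplying each by 5 gives whole numbers: C 6.00, H 8.00, O 5.00

C6H8O5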